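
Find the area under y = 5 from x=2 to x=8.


The area under a constant function y = 5 is a rectangle.
Width = 8 - 2 = 6
Height = 5
Area = width * height
= 6 * 5
= 30

30


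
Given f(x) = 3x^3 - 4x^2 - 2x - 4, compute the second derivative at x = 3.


First derivative:
f'(x) = 9x^2 - 8x - 2
Second derivative:
f''(x) = 18x - 8
Substitute x = 3:
f''(3) = 18 * 3 - 8
= 54 - 8
= 46

46


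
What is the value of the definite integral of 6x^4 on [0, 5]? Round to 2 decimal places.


Find the antiderivative of 6x^4:
F(x) = 6/5 * x^5
Apply the Fundamental Theorem of Calculus:
F(5) - F(0)
= 6/5 * 5^5 - 6/5 * 0^5
= 6/5 * (3125 - 0)
= 6/5 * 3125
= 3750 = 3750.00

3750.00


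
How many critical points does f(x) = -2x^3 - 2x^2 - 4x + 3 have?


Find where f'(x) = 0:
f(x) = -2x^3 - 2x^2 - 4x + 3
f'(x) = -6x^2 - 4x - 4
This is a quadratic in x. Use the discriminant to count real roots.
Discriminant = (-4)^2 - 4 * (-6) * (-4)
= 16 - 96
= -80
Since discriminant < 0, f'(x) = 0 has no real solutions.
Number of critical points: 0

0


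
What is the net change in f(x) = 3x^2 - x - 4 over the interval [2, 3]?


Net change = f(b) - f(a)
f(x) = 3x^2 - x - 4
Compute f(3):
f(3) = 3 * 3^2 - 1 * 3 - 4
= 27 - 3 - 4
= 20
Compute f(2):
f(2) = 3 * 2^2 - 1 * 2 - 4
= 12 - 2 - 4
= 6
Net change = 20 - 6 = 14

14


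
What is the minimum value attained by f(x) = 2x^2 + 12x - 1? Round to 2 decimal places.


For a quadratic f(x) = ax^2 + bx + c with a > 0, the minimum is at the vertex.
Vertex x-coordinate: x = -b/(2a)
x = -(12) / (2 * 2)
x = -12/4 = -3
Substitute back to find the minimum value:
f(-3) = 2 * (-3)^2 + 12 * (-3) - 1
= 18 - 36 - 1
= -19 = -19.00

-19.00


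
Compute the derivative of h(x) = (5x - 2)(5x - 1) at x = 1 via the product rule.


Let u(x) = 5x - 2 and v(x) = 5x - 1
u'(x) = 5
v'(x) = 5
Product rule: h'(x) = u'(x)*v(x) + u(x)*v'(x)
= 5 * (5x - 1) + (5x - 2) * 5
At x = 1:
u(1) = 5 * 1 - 2 = 3
v(1) = 5 * 1 - 1 = 4
h'(1) = 5 * 4 + 3 * 5
= 20 + 15
= 35

35


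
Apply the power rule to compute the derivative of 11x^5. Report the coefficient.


We apply the power rule: d/dx [ax^n] = a*n * x^(n-1)
d/dx [11x^5]
= 11 * 5 * x^(5-1)
= 55x^4
The coefficient is 55

55


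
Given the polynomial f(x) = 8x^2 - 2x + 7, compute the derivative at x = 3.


Differentiate term by term using power and sum rules:
f(x) = 8x^2 - 2x + 7
f'(x) = 16x - 2
Substitute x = 3:
f'(3) = 16 * 3 - 2
= 48 - 2
= 46

46


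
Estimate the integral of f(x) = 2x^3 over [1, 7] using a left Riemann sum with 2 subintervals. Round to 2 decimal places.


Left Riemann sum uses left endpoints of each subinterval.
Interval: [1, 7], n = 2
dx = (7 - 1) / 2 = 3
Left endpoints: [1, 4]
f values: [2, 128]
Sum = dx * (sum of f values)
= 3 * 130
= 390 = 390.00

390.00


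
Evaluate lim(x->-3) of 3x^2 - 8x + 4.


Since polynomials are continuous, we use direct substitution.
lim(x->-3) of 3x^2 - 8x + 4
= 3 * (-3)^2 - 8 * (-3) + 4
= 27 + 24 + 4
= 55

55


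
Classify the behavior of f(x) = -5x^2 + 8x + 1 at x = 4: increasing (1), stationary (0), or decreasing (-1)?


Compute f'(x) to determine behavior:
f'(x) = -10x + 8
f'(4) = -10 * 4 + 8
= -40 + 8
= -32
Since f'(4) < 0, the function is decreasing (-1)

-1


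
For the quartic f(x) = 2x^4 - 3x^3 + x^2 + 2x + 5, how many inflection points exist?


Inflection points occur where f''(x) = 0 and concavity changes.
f(x) = 2x^4 - 3x^3 + x^2 + 2x + 5
f'(x) = 8x^3 - 9x^2 + 2x + 2
f''(x) = 24x^2 - 18x + 2
This is a quadratic in x. Use the discriminant to count real roots.
Discriminant = (-18)^2 - 4 * 24 * 2
= 324 - 192
= 132
Since discriminant > 0, f''(x) = 0 has 2 distinct real solutions.
A quadratic with two distinct real roots changes sign at each root, so concavity changes at both.
Number of inflection points: 2

2


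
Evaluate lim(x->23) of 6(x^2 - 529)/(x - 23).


Direct substitution gives 0/0, so we factor the numerator.
Factor: 6(x^2 - 529) = 6 * (x - 23)(x + 23)
Cancel the common factor (x - 23):
6(x^2 - 529)/(x - 23) = 6 * (x + 23)
Now substitute x = 23:
= 6 * (23 + 23) = 276

276


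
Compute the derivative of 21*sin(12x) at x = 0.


Apply the chain rule to differentiate 21*sin(12x):
d/dx [21*sin(12x)]
= 21 * cos(12x) * d/dx(12x)
= 21 * 12 * cos(12x)
= 252 * cos(12x)
Evaluate at x = 0:
= 252 * cos(0)
= 252 * 1
= 252

252


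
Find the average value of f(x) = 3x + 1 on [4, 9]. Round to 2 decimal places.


Average value = 1/(b-a) * integral from a to b of f(x) dx
First compute the integral of 3x + 1:
F(x) = (3/2)x^2 + x
F(9) = 3/2 * 81 + 1 * 9 = 261/2
F(4) = 3/2 * 16 + 1 * 4 = 28
Integral = 261/2 - 28 = 205/2
Average = (205/2) / (9 - 4) = (205/2) / 5
= 41/2 = 20.50

20.50


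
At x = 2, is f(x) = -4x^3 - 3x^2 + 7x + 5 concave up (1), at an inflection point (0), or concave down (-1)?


Concavity is determined by the sign of f''(x).
f(x) = -4x^3 - 3x^2 + 7x + 5
f'(x) = -12x^2 - 6x + 7
f''(x) = -24x - 6
f''(2) = -24 * 2 - 6
= -48 - 6
= -54
Since f''(2) < 0, the function is concave down (-1)

-1


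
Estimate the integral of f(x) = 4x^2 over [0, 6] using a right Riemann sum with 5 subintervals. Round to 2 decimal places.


Right Riemann sum uses right endpoints of each subinterval.
Interval: [0, 6], n = 5
dx = (6 - 0) / 5 = 6/5
Right endpoints: [6/5, 12/5, 18/5, 24/5, 6]
f values: [144/25, 576/25, 1296/25, 2304/25, 144]
Sum = dx * (sum of f values)
= 6/5 * 1584/5
= 9504/25 = 380.16

380.16


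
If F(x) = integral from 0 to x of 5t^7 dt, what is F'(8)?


By the Fundamental Theorem of Calculus (Part 1):
If F(x) = integral from 0 to x of f(t) dt, then F'(x) = f(x)
Here f(t) = 5t^7
So F'(x) = 5x^7
Evaluate at x = 8:
F'(8) = 5 * 8^7
= 5 * 2097152
= 10485760

10485760


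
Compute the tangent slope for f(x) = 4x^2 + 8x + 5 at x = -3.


The slope of the tangent line equals f'(x) at the point.
f(x) = 4x^2 + 8x + 5
f'(x) = 8x + 8
At x = -3:
f'(-3) = 8 * (-3) + 8
= -24 + 8
= -16

-16


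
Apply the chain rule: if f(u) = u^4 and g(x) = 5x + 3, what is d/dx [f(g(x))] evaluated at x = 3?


Using the chain rule: (f(g(x)))' = f'(g(x)) * g'(x)
First, find g(3):
g(3) = 5 * 3 + 3 = 18
Next, f'(u) = 4u^3
And g'(x) = 5
So f'(g(3)) * g'(3)
= 4 * 18^3 * 5
= 4 * 5832 * 5
= 116640

116640


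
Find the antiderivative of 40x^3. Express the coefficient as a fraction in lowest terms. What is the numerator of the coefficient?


Apply the power rule for integration:
integral of ax^n dx = a/(n+1) * x^(n+1) + C
integral of 40x^3 dx
= 40/4 * x^4 + C
= 10 * x^4 + C
The coefficient in lowest terms is 10 = 10/1, so its numerator is 10

10


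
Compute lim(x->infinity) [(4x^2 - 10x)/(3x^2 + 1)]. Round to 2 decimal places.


For limits at infinity with equal-degree polynomials,
we compare leading coefficients.
Numerator leading term: 4x^2
Denominator leading term: 3x^2
Divide both by x^2:
lim = (4 - 10/x) / (3 + 1/x^2)
As x -> infinity, the 1/x and 1/x^2 terms vanish:
= 4/3 ≈ 1.33

1.33


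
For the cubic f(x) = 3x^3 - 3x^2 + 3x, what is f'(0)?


Differentiate f(x) = 3x^3 - 3x^2 + 3x term by term:
f'(x) = 9x^2 - 6x + 3
Substitute x = 0:
f'(0) = 9 * 0^2 - 6 * 0 + 3
= 0 + 0 + 3
= 3

3


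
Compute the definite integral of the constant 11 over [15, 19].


The integral of a constant k over [a, b] equals k * (b - a).
integral from 15 to 19 of 11 dx
= 11 * (19 - 15)
= 11 * 4
= 44

44


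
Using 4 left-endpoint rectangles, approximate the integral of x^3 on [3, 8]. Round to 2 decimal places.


Left Riemann sum uses left endpoints of each subinterval.
Interval: [3, 8], n = 4
dx = (8 - 3) / 4 = 5/4
Left endpoints: [3, 17/4, 11/2, 27/4]
f values: [27, 4913/64, 1331/8, 19683/64]
Sum = dx * (sum of f values)
= 5/4 * 9243/16
= 46215/64 ≈ 722.11

722.11


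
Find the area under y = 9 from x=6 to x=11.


The area under a constant function y = 9 is a rectangle.
Width = 11 - 6 = 5
Height = 9
Area = width * height
= 5 * 9
= 45

45


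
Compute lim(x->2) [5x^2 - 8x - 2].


Since polynomials are continuous, we use direct substitution.
lim(x->2) of 5x^2 - 8x - 2
= 5 * 2^2 - 8 * 2 - 2
= 20 - 16 - 2
= 2

2


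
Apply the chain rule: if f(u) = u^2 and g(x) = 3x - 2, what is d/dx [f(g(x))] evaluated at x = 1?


Using the chain rule: (f(g(x)))' = f'(g(x)) * g'(x)
First, find g(1):
g(1) = 3 * 1 - 2 = 1
Next, f'(u) = 2u
And g'(x) = 3
So f'(g(1)) * g'(1)
= 2 * 1 * 3
= 6

6


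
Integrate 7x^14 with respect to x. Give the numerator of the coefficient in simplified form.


Apply the power rule for integration:
integral of ax^n dx = a/(n+1) * x^(n+1) + C
integral of 7x^14 dx
= 7/15 * x^15 + C
The coefficient in lowest terms is 7/15, and its numerator is 7

7


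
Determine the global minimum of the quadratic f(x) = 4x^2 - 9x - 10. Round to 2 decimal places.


For a quadratic f(x) = ax^2 + bx + c with a > 0, the minimum is at the vertex.
Vertex x-coordinate: x = -b/(2a)
x = -(-9) / (2 * 4)
x = 9/8
Substitute back to find the minimum value:
f(9/8) = 4 * (9/8)^2 - 9 * (9/8) - 10
= 81/16 - 81/8 - 10
= -241/16 ≈ -15.06

-15.06


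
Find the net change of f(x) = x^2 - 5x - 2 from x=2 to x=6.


Net change = f(b) - f(a)
f(x) = x^2 - 5x - 2
Compute f(6):
f(6) = 1 * 6^2 - 5 * 6 - 2
= 36 - 30 - 2
= 4
Compute f(2):
f(2) = 1 * 2^2 - 5 * 2 - 2
= 4 - 10 - 2
= -8
Net change = 4 - (-8) = 12

12


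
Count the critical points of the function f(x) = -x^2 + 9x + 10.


Find where f'(x) = 0:
f'(x) = -2x + 9
Set f'(x) = 0:
-2x + 9 = 0
x = -9 / (-2) = 9/2
This is a linear equation in x, so there is exactly one solution.
Number of critical points: 1

1


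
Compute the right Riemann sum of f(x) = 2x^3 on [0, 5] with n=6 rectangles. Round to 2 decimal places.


Right Riemann sum uses right endpoints of each subinterval.
Interval: [0, 5], n = 6
dx = (5 - 0) / 6 = 5/6
Right endpoints: [5/6, 5/3, 5/2, 10/3, 25/6, 5]
f values: [125/108, 250/27, 125/4, 2000/27, 15625/108, 250]
Sum = dx * (sum of f values)
= 5/6 * 6125/12
= 30625/72 ≈ 425.35

425.35


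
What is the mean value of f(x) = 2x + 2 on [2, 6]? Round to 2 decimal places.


Average value = 1/(b-a) * integral from a to b of f(x) dx
First compute the integral of 2x + 2:
F(x) = x^2 + 2x
F(6) = 1 * 36 + 2 * 6 = 48
F(2) = 1 * 4 + 2 * 2 = 8
Integral = 48 - 8 = 40
Average = 40 / (6 - 2) = 40 / 4
= 10 = 10.00

10.00


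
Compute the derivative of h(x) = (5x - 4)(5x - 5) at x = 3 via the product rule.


Let u(x) = 5x - 4 and v(x) = 5x - 5
u'(x) = 5
v'(x) = 5
Product rule: h'(x) = u'(x)*v(x) + u(x)*v'(x)
= 5 * (5x - 5) + (5x - 4) * 5
At x = 3:
u(3) = 5 * 3 - 4 = 11
v(3) = 5 * 3 - 5 = 10
h'(3) = 5 * 10 + 11 * 5
= 50 + 55
= 105

105


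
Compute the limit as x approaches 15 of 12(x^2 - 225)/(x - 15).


Direct substitution gives 0/0, so we factor the numerator.
Factor: 12(x^2 - 225) = 12 * (x - 15)(x + 15)
Cancel the common factor (x - 15):
12(x^2 - 225)/(x - 15) = 12 * (x + 15)
Now substitute x = 15:
= 12 * (15 + 15) = 360

360


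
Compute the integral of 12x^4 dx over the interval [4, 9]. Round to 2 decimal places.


Find the antiderivative of 12x^4:
F(x) = 12/5 * x^5
Apply the Fundamental Theorem of Calculus:
F(9) - F(4)
= 12/5 * 9^5 - 12/5 * 4^5
= 12/5 * (59049 - 1024)
= 12/5 * 58025
= 139260 = 139260.00

139260.00


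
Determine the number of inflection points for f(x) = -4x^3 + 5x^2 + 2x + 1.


Inflection points occur where f''(x) = 0 and concavity changes.
f(x) = -4x^3 + 5x^2 + 2x + 1
f'(x) = -12x^2 + 10x + 2
f''(x) = -24x + 10
Set f''(x) = 0:
-24x + 10 = 0
x = -10 / (-24) = 5/12
Since f''(x) is linear (degree 1), it changes sign at this point.
Therefore there is exactly 1 inflection point.

1


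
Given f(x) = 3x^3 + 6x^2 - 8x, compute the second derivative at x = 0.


First derivative:
f'(x) = 9x^2 + 12x - 8
Second derivative:
f''(x) = 18x + 12
Substitute x = 0:
f''(0) = 18 * 0 + 12
= 0 + 12
= 12

12


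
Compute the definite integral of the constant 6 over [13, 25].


The integral of a constant k over [a, b] equals k * (b - a).
integral from 13 to 25 of 6 dx
= 6 * (25 - 13)
= 6 * 12
= 72

72


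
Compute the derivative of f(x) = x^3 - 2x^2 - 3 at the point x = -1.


Differentiate f(x) = x^3 - 2x^2 - 3 term by term:
f'(x) = 3x^2 - 4x
Substitute x = -1:
f'(-1) = 3 * (-1)^2 - 4 * (-1) + 0
= 3 + 4 + 0
= 7

7


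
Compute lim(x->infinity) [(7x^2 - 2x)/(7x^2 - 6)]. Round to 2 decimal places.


For limits at infinity with equal-degree polynomials,
we compare leading coefficients.
Numerator leading term: 7x^2
Denominator leading term: 7x^2
Divide both by x^2:
lim = (7 - 2/x) / (7 - 6/x^2)
As x -> infinity, the 1/x and 1/x^2 terms vanish:
= 7/7 = 1 = 1.00

1.00


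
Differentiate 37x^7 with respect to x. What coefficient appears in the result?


We apply the power rule: d/dx [ax^n] = a*n * x^(n-1)
d/dx [37x^7]
= 37 * 7 * x^(7-1)
= 259x^6
The coefficient is 259

259


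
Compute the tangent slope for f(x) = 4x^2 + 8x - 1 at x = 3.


The slope of the tangent line equals f'(x) at the point.
f(x) = 4x^2 + 8x - 1
f'(x) = 8x + 8
At x = 3:
f'(3) = 8 * 3 + 8
= 24 + 8
= 32

32


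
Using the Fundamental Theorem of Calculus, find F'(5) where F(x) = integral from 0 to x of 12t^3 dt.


By the Fundamental Theorem of Calculus (Part 1):
If F(x) = integral from 0 to x of f(t) dt, then F'(x) = f(x)
Here f(t) = 12t^3
So F'(x) = 12x^3
Evaluate at x = 5:
F'(5) = 12 * 5^3
= 12 * 125
= 1500

1500


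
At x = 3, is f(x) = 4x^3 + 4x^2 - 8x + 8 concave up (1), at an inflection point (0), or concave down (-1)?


Concavity is determined by the sign of f''(x).
f(x) = 4x^3 + 4x^2 - 8x + 8
f'(x) = 12x^2 + 8x - 8
f''(x) = 24x + 8
f''(3) = 24 * 3 + 8
= 72 + 8
= 80
Since f''(3) > 0, the function is concave up (1)

1


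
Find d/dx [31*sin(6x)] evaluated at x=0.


Apply the chain rule to differentiate 31*sin(6x):
d/dx [31*sin(6x)]
= 31 * cos(6x) * d/dx(6x)
= 31 * 6 * cos(6x)
= 186 * cos(6x)
Evaluate at x = 0:
= 186 * cos(0)
= 186 * 1
= 186

186


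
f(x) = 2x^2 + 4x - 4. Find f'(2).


Differentiate term by term using power and sum rules:
f(x) = 2x^2 + 4x - 4
f'(x) = 4x + 4
Substitute x = 2:
f'(2) = 4 * 2 + 4
= 8 + 4
= 12

12


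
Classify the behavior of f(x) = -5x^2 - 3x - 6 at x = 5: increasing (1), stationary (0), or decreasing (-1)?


Compute f'(x) to determine behavior:
f'(x) = -10x - 3
f'(5) = -10 * 5 - 3
= -50 - 3
= -53
Since f'(5) < 0, the function is decreasing (-1)

-1


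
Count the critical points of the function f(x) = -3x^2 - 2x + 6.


Find where f'(x) = 0:
f'(x) = -6x - 2
Set f'(x) = 0:
-6x - 2 = 0
x = 2 / (-6) = -1/3
This is a linear equation in x, so there is exactly one solution.
Number of critical points: 1

1


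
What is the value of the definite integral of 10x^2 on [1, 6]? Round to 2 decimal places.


Find the antiderivative of 10x^2:
F(x) = 10/3 * x^3
Apply the Fundamental Theorem of Calculus:
F(6) - F(1)
= 10/3 * 6^3 - 10/3 * 1^3
= 10/3 * (216 - 1)
= 10/3 * 215
= 2150/3 ≈ 716.67

716.67


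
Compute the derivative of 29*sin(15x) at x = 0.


Apply the chain rule to differentiate 29*sin(15x):
d/dx [29*sin(15x)]
= 29 * cos(15x) * d/dx(15x)
= 29 * 15 * cos(15x)
= 435 * cos(15x)
Evaluate at x = 0:
= 435 * cos(0)
= 435 * 1
= 435

435


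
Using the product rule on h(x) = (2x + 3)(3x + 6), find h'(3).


Let u(x) = 2x + 3 and v(x) = 3x + 6
u'(x) = 2
v'(x) = 3
Product rule: h'(x) = u'(x)*v(x) + u(x)*v'(x)
= 2 * (3x + 6) + (2x + 3) * 3
At x = 3:
u(3) = 2 * 3 + 3 = 9
v(3) = 3 * 3 + 6 = 15
h'(3) = 2 * 15 + 9 * 3
= 30 + 27
= 57

57


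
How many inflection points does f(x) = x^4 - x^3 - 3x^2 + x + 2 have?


Inflection points occur where f''(x) = 0 and concavity changes.
f(x) = x^4 - x^3 - 3x^2 + x + 2
f'(x) = 4x^3 - 3x^2 - 6x + 1
f''(x) = 12x^2 - 6x - 6
This is a quadratic in x. Use the discriminant to count real roots.
Discriminant = (-6)^2 - 4 * 12 * (-6)
= 36 - (-288)
= 324
Since discriminant > 0, f''(x) = 0 has 2 distinct real solutions.
A quadratic with two distinct real roots changes sign at each root, so concavity changes at both.
Number of inflection points: 2

2


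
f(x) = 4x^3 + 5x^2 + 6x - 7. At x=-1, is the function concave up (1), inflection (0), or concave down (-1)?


Concavity is determined by the sign of f''(x).
f(x) = 4x^3 + 5x^2 + 6x - 7
f'(x) = 12x^2 + 10x + 6
f''(x) = 24x + 10
f''(-1) = 24 * (-1) + 10
= -24 + 10
= -14
Since f''(-1) < 0, the function is concave down (-1)

-1


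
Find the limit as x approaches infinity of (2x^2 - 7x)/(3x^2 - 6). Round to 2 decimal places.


For limits at infinity with equal-degree polynomials,
we compare leading coefficients.
Numerator leading term: 2x^2
Denominator leading term: 3x^2
Divide both by x^2:
lim = (2 - 7/x) / (3 - 6/x^2)
As x -> infinity, the 1/x and 1/x^2 terms vanish:
= 2/3 ≈ 0.67

0.67


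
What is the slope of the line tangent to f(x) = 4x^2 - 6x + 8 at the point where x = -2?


The slope of the tangent line equals f'(x) at the point.
f(x) = 4x^2 - 6x + 8
f'(x) = 8x - 6
At x = -2:
f'(-2) = 8 * (-2) - 6
= -16 - 6
= -22

-22


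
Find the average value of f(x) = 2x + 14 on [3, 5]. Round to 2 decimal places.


Average value = 1/(b-a) * integral from a to b of f(x) dx
First compute the integral of 2x + 14:
F(x) = x^2 + 14x
F(5) = 1 * 25 + 14 * 5 = 95
F(3) = 1 * 9 + 14 * 3 = 51
Integral = 95 - 51 = 44
Average = 44 / (5 - 3) = 44 / 2
= 22 = 22.00

22.00


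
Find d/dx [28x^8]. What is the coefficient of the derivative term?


We apply the power rule: d/dx [ax^n] = a*n * x^(n-1)
d/dx [28x^8]
= 28 * 8 * x^(8-1)
= 224x^7
The coefficient is 224

224


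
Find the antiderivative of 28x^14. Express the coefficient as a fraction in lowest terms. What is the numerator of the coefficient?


Apply the power rule for integration:
integral of ax^n dx = a/(n+1) * x^(n+1) + C
integral of 28x^14 dx
= 28/15 * x^15 + C
The coefficient in lowest terms is 28/15, and its numerator is 28

28


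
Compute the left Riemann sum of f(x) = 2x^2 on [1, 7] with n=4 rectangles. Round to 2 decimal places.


Left Riemann sum uses left endpoints of each subinterval.
Interval: [1, 7], n = 4
dx = (7 - 1) / 4 = 3/2
Left endpoints: [1, 5/2, 4, 11/2]
f values: [2, 25/2, 32, 121/2]
Sum = dx * (sum of f values)
= 3/2 * 107
= 321/2 = 160.50

160.50


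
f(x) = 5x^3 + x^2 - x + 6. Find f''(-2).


First derivative:
f'(x) = 15x^2 + 2x - 1
Second derivative:
f''(x) = 30x + 2
Substitute x = -2:
f''(-2) = 30 * (-2) + 2
= -60 + 2
= -58

-58


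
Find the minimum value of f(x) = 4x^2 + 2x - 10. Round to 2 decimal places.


For a quadratic f(x) = ax^2 + bx + c with a > 0, the minimum is at the vertex.
Vertex x-coordinate: x = -b/(2a)
x = -(2) / (2 * 4)
x = -2/8 = -1/4
Substitute back to find the minimum value:
f(-1/4) = 4 * (-1/4)^2 + 2 * (-1/4) - 10
= 1/4 - 1/2 - 10
= -41/4 = -10.25

-10.25


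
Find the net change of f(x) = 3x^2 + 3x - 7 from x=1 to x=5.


Net change = f(b) - f(a)
f(x) = 3x^2 + 3x - 7
Compute f(5):
f(5) = 3 * 5^2 + 3 * 5 - 7
= 75 + 15 - 7
= 83
Compute f(1):
f(1) = 3 * 1^2 + 3 * 1 - 7
= 3 + 3 - 7
= -1
Net change = 83 - (-1) = 84

84


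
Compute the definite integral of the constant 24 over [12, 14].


The integral of a constant k over [a, b] equals k * (b - a).
integral from 12 to 14 of 24 dx
= 24 * (14 - 12)
= 24 * 2
= 48

48


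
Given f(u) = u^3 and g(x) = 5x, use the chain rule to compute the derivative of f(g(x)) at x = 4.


Using the chain rule: (f(g(x)))' = f'(g(x)) * g'(x)
First, find g(4):
g(4) = 5 * 4 + 0 = 20
Next, f'(u) = 3u^2
And g'(x) = 5
So f'(g(4)) * g'(4)
= 3 * 20^2 * 5
= 3 * 400 * 5
= 6000

6000


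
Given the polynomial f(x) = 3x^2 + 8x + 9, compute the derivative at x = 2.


Differentiate term by term using power and sum rules:
f(x) = 3x^2 + 8x + 9
f'(x) = 6x + 8
Substitute x = 2:
f'(2) = 6 * 2 + 8
= 12 + 8
= 20

20


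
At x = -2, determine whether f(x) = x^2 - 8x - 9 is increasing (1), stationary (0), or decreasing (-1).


Compute f'(x) to determine behavior:
f'(x) = 2x - 8
f'(-2) = 2 * (-2) - 8
= -4 - 8
= -12
Since f'(-2) < 0, the function is decreasing (-1)

-1


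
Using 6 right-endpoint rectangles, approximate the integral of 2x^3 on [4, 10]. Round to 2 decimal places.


Right Riemann sum uses right endpoints of each subinterval.
Interval: [4, 10], n = 6
dx = (10 - 4) / 6 = 1
Right endpoints: [5, 6, 7, 8, 9, 10]
f values: [250, 432, 686, 1024, 1458, 2000]
Sum = dx * (sum of f values)
= 1 * 5850
= 5850 = 5850.00

5850.00


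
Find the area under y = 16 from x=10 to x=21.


The area under a constant function y = 16 is a rectangle.
Width = 21 - 10 = 11
Height = 16
Area = width * height
= 11 * 16
= 176

176


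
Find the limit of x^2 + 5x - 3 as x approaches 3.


Since polynomials are continuous, we use direct substitution.
lim(x->3) of x^2 + 5x - 3
= 1 * 3^2 + 5 * 3 - 3
= 9 + 15 - 3
= 21

21


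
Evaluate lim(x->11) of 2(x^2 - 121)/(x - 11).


Direct substitution gives 0/0, so we factor the numerator.
Factor: 2(x^2 - 121) = 2 * (x - 11)(x + 11)
Cancel the common factor (x - 11):
2(x^2 - 121)/(x - 11) = 2 * (x + 11)
Now substitute x = 11:
= 2 * (11 + 11) = 44

44


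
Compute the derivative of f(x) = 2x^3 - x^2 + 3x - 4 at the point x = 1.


Differentiate f(x) = 2x^3 - x^2 + 3x - 4 term by term:
f'(x) = 6x^2 - 2x + 3
Substitute x = 1:
f'(1) = 6 * 1^2 - 2 * 1 + 3
= 6 - 2 + 3
= 7

7


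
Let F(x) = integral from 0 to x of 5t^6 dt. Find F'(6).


By the Fundamental Theorem of Calculus (Part 1):
If F(x) = integral from 0 to x of f(t) dt, then F'(x) = f(x)
Here f(t) = 5t^6
So F'(x) = 5x^6
Evaluate at x = 6:
F'(6) = 5 * 6^6
= 5 * 46656
= 233280

233280


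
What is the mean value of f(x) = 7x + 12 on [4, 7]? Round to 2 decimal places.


Average value = 1/(b-a) * integral from a to b of f(x) dx
First compute the integral of 7x + 12:
F(x) = (7/2)x^2 + 12x
F(7) = 7/2 * 49 + 12 * 7 = 511/2
F(4) = 7/2 * 16 + 12 * 4 = 104
Integral = 511/2 - 104 = 303/2
Average = (303/2) / (7 - 4) = (303/2) / 3
= 101/2 = 50.50

50.50


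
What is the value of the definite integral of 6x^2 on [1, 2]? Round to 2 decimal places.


Find the antiderivative of 6x^2:
F(x) = 6/3 * x^3
Apply the Fundamental Theorem of Calculus:
F(2) - F(1)
= 6/3 * 2^3 - 6/3 * 1^3
= 6/3 * (8 - 1)
= 6/3 * 7
= 14 = 14.00

14.00


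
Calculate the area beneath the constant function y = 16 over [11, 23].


The area under a constant function y = 16 is a rectangle.
Width = 23 - 11 = 12
Height = 16
Area = width * height
= 12 * 16
= 192

192


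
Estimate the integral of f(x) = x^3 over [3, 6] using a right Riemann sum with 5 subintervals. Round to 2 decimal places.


Right Riemann sum uses right endpoints of each subinterval.
Interval: [3, 6], n = 5
dx = (6 - 3) / 5 = 3/5
Right endpoints: [18/5, 21/5, 24/5, 27/5, 6]
f values: [5832/125, 9261/125, 13824/125, 19683/125, 216]
Sum = dx * (sum of f values)
= 3/5 * 3024/5
= 9072/25 = 362.88

362.88


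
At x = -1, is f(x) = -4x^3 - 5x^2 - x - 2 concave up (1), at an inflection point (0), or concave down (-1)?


Concavity is determined by the sign of f''(x).
f(x) = -4x^3 - 5x^2 - x - 2
f'(x) = -12x^2 - 10x - 1
f''(x) = -24x - 10
f''(-1) = -24 * (-1) - 10
= 24 - 10
= 14
Since f''(-1) > 0, the function is concave up (1)

1


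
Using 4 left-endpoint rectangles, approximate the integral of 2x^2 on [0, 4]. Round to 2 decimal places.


Left Riemann sum uses left endpoints of each subinterval.
Interval: [0, 4], n = 4
dx = (4 - 0) / 4 = 1
Left endpoints: [0, 1, 2, 3]
f values: [0, 2, 8, 18]
Sum = dx * (sum of f values)
= 1 * 28
= 28 = 28.00

28.00


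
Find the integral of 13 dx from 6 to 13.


The integral of a constant k over [a, b] equals k * (b - a).
integral from 6 to 13 of 13 dx
= 13 * (13 - 6)
= 13 * 7
= 91

91


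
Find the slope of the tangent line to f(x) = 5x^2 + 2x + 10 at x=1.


The slope of the tangent line equals f'(x) at the point.
f(x) = 5x^2 + 2x + 10
f'(x) = 10x + 2
At x = 1:
f'(1) = 10 * 1 + 2
= 10 + 2
= 12

12


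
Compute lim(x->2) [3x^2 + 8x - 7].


Since polynomials are continuous, we use direct substitution.
lim(x->2) of 3x^2 + 8x - 7
= 3 * 2^2 + 8 * 2 - 7
= 12 + 16 - 7
= 21

21


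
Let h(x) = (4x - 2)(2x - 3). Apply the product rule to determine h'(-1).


Let u(x) = 4x - 2 and v(x) = 2x - 3
u'(x) = 4
v'(x) = 2
Product rule: h'(x) = u'(x)*v(x) + u(x)*v'(x)
= 4 * (2x - 3) + (4x - 2) * 2
At x = -1:
u(-1) = 4 * (-1) - 2 = -6
v(-1) = 2 * (-1) - 3 = -5
h'(-1) = 4 * (-5) + (-6) * 2
= -20 - 12
= -32

-32


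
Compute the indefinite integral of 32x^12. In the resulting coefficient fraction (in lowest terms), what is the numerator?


Apply the power rule for integration:
integral of ax^n dx = a/(n+1) * x^(n+1) + C
integral of 32x^12 dx
= 32/13 * x^13 + C
The coefficient in lowest terms is 32/13, and its numerator is 32

32


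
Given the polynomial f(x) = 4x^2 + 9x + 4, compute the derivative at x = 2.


Differentiate term by term using power and sum rules:
f(x) = 4x^2 + 9x + 4
f'(x) = 8x + 9
Substitute x = 2:
f'(2) = 8 * 2 + 9
= 16 + 9
= 25

25


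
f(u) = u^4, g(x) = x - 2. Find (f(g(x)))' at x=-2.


Using the chain rule: (f(g(x)))' = f'(g(x)) * g'(x)
First, find g(-2):
g(-2) = 1 * (-2) - 2 = -4
Next, f'(u) = 4u^3
And g'(x) = 1
So f'(g(-2)) * g'(-2)
= 4 * (-4)^3 * 1
= 4 * (-64) * 1
= -256

-256


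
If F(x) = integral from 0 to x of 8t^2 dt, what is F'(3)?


By the Fundamental Theorem of Calculus (Part 1):
If F(x) = integral from 0 to x of f(t) dt, then F'(x) = f(x)
Here f(t) = 8t^2
So F'(x) = 8x^2
Evaluate at x = 3:
F'(3) = 8 * 3^2
= 8 * 9
= 72

72


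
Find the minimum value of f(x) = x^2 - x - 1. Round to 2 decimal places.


For a quadratic f(x) = ax^2 + bx + c with a > 0, the minimum is at the vertex.
Vertex x-coordinate: x = -b/(2a)
x = -(-1) / (2 * 1)
x = 1/2
Substitute back to find the minimum value:
f(1/2) = 1 * (1/2)^2 - 1 * (1/2) - 1
= 1/4 - 1/2 - 1
= -5/4 = -1.25

-1.25


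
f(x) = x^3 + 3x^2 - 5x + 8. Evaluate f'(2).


Differentiate f(x) = x^3 + 3x^2 - 5x + 8 term by term:
f'(x) = 3x^2 + 6x - 5
Substitute x = 2:
f'(2) = 3 * 2^2 + 6 * 2 - 5
= 12 + 12 - 5
= 19

19


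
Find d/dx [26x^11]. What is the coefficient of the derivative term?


We apply the power rule: d/dx [ax^n] = a*n * x^(n-1)
d/dx [26x^11]
= 26 * 11 * x^(11-1)
= 286x^10
The coefficient is 286

286


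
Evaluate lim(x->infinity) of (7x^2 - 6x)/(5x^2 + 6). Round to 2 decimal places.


For limits at infinity with equal-degree polynomials,
we compare leading coefficients.
Numerator leading term: 7x^2
Denominator leading term: 5x^2
Divide both by x^2:
lim = (7 - 6/x) / (5 + 6/x^2)
As x -> infinity, the 1/x and 1/x^2 terms vanish:
= 7/5 = 1.40

1.40


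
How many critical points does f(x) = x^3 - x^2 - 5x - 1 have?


Find where f'(x) = 0:
f(x) = x^3 - x^2 - 5x - 1
f'(x) = 3x^2 - 2x - 5
This is a quadratic in x. Use the discriminant to count real roots.
Discriminant = (-2)^2 - 4 * 3 * (-5)
= 4 - (-60)
= 64
Since discriminant > 0, f'(x) = 0 has 2 real solutions.
Number of critical points: 2

2


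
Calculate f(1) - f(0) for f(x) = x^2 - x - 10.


Net change = f(b) - f(a)
f(x) = x^2 - x - 10
Compute f(1):
f(1) = 1 * 1^2 - 1 * 1 - 10
= 1 - 1 - 10
= -10
Compute f(0):
f(0) = 1 * 0^2 - 1 * 0 - 10
= 0 + 0 - 10
= -10
Net change = -10 - (-10) = 0

0


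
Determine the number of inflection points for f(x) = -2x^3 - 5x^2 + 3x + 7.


Inflection points occur where f''(x) = 0 and concavity changes.
f(x) = -2x^3 - 5x^2 + 3x + 7
f'(x) = -6x^2 - 10x + 3
f''(x) = -12x - 10
Set f''(x) = 0:
-12x - 10 = 0
x = 10 / (-12) = -5/6
Since f''(x) is linear (degree 1), it changes sign at this point.
Therefore there is exactly 1 inflection point.

1


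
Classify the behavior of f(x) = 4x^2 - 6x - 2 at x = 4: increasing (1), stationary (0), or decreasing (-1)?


Compute f'(x) to determine behavior:
f'(x) = 8x - 6
f'(4) = 8 * 4 - 6
= 32 - 6
= 26
Since f'(4) > 0, the function is increasing (1)

1


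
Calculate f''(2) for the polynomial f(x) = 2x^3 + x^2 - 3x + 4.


First derivative:
f'(x) = 6x^2 + 2x - 3
Second derivative:
f''(x) = 12x + 2
Substitute x = 2:
f''(2) = 12 * 2 + 2
= 24 + 2
= 26

26


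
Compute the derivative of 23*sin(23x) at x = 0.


Apply the chain rule to differentiate 23*sin(23x):
d/dx [23*sin(23x)]
= 23 * cos(23x) * d/dx(23x)
= 23 * 23 * cos(23x)
= 529 * cos(23x)
Evaluate at x = 0:
= 529 * cos(0)
= 529 * 1
= 529

529


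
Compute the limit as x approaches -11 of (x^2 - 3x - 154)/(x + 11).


Direct substitution gives 0/0, so we factor the numerator.
Factor: (x^2 - 3x - 154) = (x + 11)(x - 14)
Cancel the common factor (x + 11):
(x^2 - 3x - 154)/(x + 11) = (x - 14)
Now substitute x = -11:
= (-11) - (14) = -25

-25


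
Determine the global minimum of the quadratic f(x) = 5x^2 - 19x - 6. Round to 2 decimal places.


For a quadratic f(x) = ax^2 + bx + c with a > 0, the minimum is at the vertex.
Vertex x-coordinate: x = -b/(2a)
x = -(-19) / (2 * 5)
x = 19/10
Substitute back to find the minimum value:
f(19/10) = 5 * (19/10)^2 - 19 * (19/10) - 6
= 361/20 - 361/10 - 6
= -481/20 = -24.05

-24.05


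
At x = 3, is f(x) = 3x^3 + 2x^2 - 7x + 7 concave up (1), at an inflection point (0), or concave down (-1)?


Concavity is determined by the sign of f''(x).
f(x) = 3x^3 + 2x^2 - 7x + 7
f'(x) = 9x^2 + 4x - 7
f''(x) = 18x + 4
f''(3) = 18 * 3 + 4
= 54 + 4
= 58
Since f''(3) > 0, the function is concave up (1)

1


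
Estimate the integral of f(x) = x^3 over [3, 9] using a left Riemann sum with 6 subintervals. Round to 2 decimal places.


Left Riemann sum uses left endpoints of each subinterval.
Interval: [3, 9], n = 6
dx = (9 - 3) / 6 = 1
Left endpoints: [3, 4, 5, 6, 7, 8]
f values: [27, 64, 125, 216, 343, 512]
Sum = dx * (sum of f values)
= 1 * 1287
= 1287 = 1287.00

1287.00


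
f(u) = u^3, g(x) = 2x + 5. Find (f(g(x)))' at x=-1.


Using the chain rule: (f(g(x)))' = f'(g(x)) * g'(x)
First, find g(-1):
g(-1) = 2 * (-1) + 5 = 3
Next, f'(u) = 3u^2
And g'(x) = 2
So f'(g(-1)) * g'(-1)
= 3 * 3^2 * 2
= 3 * 9 * 2
= 54

54


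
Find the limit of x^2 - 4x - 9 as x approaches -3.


Since polynomials are continuous, we use direct substitution.
lim(x->-3) of x^2 - 4x - 9
= 1 * (-3)^2 - 4 * (-3) - 9
= 9 + 12 - 9
= 12

12


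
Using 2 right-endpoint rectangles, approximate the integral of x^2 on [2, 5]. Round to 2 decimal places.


Right Riemann sum uses right endpoints of each subinterval.
Interval: [2, 5], n = 2
dx = (5 - 2) / 2 = 3/2
Right endpoints: [7/2, 5]
f values: [49/4, 25]
Sum = dx * (sum of f values)
= 3/2 * 149/4
= 447/8 ≈ 55.88

55.88


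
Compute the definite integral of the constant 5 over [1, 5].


The integral of a constant k over [a, b] equals k * (b - a).
integral from 1 to 5 of 5 dx
= 5 * (5 - 1)
= 5 * 4
= 20

20


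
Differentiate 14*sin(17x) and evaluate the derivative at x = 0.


Apply the chain rule to differentiate 14*sin(17x):
d/dx [14*sin(17x)]
= 14 * cos(17x) * d/dx(17x)
= 14 * 17 * cos(17x)
= 238 * cos(17x)
Evaluate at x = 0:
= 238 * cos(0)
= 238 * 1
= 238

238


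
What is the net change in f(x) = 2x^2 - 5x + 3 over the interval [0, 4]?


Net change = f(b) - f(a)
f(x) = 2x^2 - 5x + 3
Compute f(4):
f(4) = 2 * 4^2 - 5 * 4 + 3
= 32 - 20 + 3
= 15
Compute f(0):
f(0) = 2 * 0^2 - 5 * 0 + 3
= 0 + 0 + 3
= 3
Net change = 15 - 3 = 12

12


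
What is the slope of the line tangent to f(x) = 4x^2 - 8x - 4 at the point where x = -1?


The slope of the tangent line equals f'(x) at the point.
f(x) = 4x^2 - 8x - 4
f'(x) = 8x - 8
At x = -1:
f'(-1) = 8 * (-1) - 8
= -8 - 8
= -16

-16


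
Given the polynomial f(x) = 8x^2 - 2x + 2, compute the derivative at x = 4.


Differentiate term by term using power and sum rules:
f(x) = 8x^2 - 2x + 2
f'(x) = 16x - 2
Substitute x = 4:
f'(4) = 16 * 4 - 2
= 64 - 2
= 62

62


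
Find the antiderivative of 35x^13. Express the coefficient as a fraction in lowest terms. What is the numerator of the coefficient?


Apply the power rule for integration:
integral of ax^n dx = a/(n+1) * x^(n+1) + C
integral of 35x^13 dx
= 35/14 * x^14 + C
= 5/2 * x^14 + C
The coefficient in lowest terms is 5/2, and its numerator is 5

5


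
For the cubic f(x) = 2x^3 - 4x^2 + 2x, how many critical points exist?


Find where f'(x) = 0:
f(x) = 2x^3 - 4x^2 + 2x
f'(x) = 6x^2 - 8x + 2
This is a quadratic in x. Use the discriminant to count real roots.
Discriminant = (-8)^2 - 4 * 6 * 2
= 64 - 48
= 16
Since discriminant > 0, f'(x) = 0 has 2 real solutions.
Number of critical points: 2

2


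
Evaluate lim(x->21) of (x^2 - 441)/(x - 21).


Direct substitution gives 0/0, so we factor the numerator.
Factor: (x^2 - 441) = (x - 21)(x + 21)
Cancel the common factor (x - 21):
(x^2 - 441)/(x - 21) = (x + 21)
Now substitute x = 21:
= (21 + 21) = 42

42


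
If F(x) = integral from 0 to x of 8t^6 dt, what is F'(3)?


By the Fundamental Theorem of Calculus (Part 1):
If F(x) = integral from 0 to x of f(t) dt, then F'(x) = f(x)
Here f(t) = 8t^6
So F'(x) = 8x^6
Evaluate at x = 3:
F'(3) = 8 * 3^6
= 8 * 729
= 5832

5832


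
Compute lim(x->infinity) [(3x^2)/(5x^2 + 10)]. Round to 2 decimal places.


For limits at infinity with equal-degree polynomials,
we compare leading coefficients.
Numerator leading term: 3x^2
Denominator leading term: 5x^2
Divide both by x^2:
lim = (3) / (5 + 10/x^2)
As x -> infinity, the 1/x and 1/x^2 terms vanish:
= 3/5 = 0.60

0.60


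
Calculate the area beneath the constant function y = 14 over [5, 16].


The area under a constant function y = 14 is a rectangle.
Width = 16 - 5 = 11
Height = 14
Area = width * height
= 11 * 14
= 154

154


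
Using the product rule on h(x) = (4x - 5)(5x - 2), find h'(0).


Let u(x) = 4x - 5 and v(x) = 5x - 2
u'(x) = 4
v'(x) = 5
Product rule: h'(x) = u'(x)*v(x) + u(x)*v'(x)
= 4 * (5x - 2) + (4x - 5) * 5
At x = 0:
u(0) = 4 * 0 - 5 = -5
v(0) = 5 * 0 - 2 = -2
h'(0) = 4 * (-2) + (-5) * 5
= -8 - 25
= -33

-33


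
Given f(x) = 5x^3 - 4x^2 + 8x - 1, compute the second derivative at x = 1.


First derivative:
f'(x) = 15x^2 - 8x + 8
Second derivative:
f''(x) = 30x - 8
Substitute x = 1:
f''(1) = 30 * 1 - 8
= 30 - 8
= 22

22


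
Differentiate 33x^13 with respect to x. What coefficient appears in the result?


We apply the power rule: d/dx [ax^n] = a*n * x^(n-1)
d/dx [33x^13]
= 33 * 13 * x^(13-1)
= 429x^12
The coefficient is 429

429


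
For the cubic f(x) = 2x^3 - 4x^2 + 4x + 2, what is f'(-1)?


Differentiate f(x) = 2x^3 - 4x^2 + 4x + 2 term by term:
f'(x) = 6x^2 - 8x + 4
Substitute x = -1:
f'(-1) = 6 * (-1)^2 - 8 * (-1) + 4
= 6 + 8 + 4
= 18

18


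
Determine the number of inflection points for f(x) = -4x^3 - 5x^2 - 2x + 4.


Inflection points occur where f''(x) = 0 and concavity changes.
f(x) = -4x^3 - 5x^2 - 2x + 4
f'(x) = -12x^2 - 10x - 2
f''(x) = -24x - 10
Set f''(x) = 0:
-24x - 10 = 0
x = 10 / (-24) = -5/12
Since f''(x) is linear (degree 1), it changes sign at this point.
Therefore there is exactly 1 inflection point.

1


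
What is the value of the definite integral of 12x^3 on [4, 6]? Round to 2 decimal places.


Find the antiderivative of 12x^3:
F(x) = 12/4 * x^4
Apply the Fundamental Theorem of Calculus:
F(6) - F(4)
= 12/4 * 6^4 - 12/4 * 4^4
= 12/4 * (1296 - 256)
= 12/4 * 1040
= 3120 = 3120.00

3120.00


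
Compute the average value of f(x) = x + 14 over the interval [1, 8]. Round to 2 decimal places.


Average value = 1/(b-a) * integral from a to b of f(x) dx
First compute the integral of x + 14:
F(x) = (1/2)x^2 + 14x
F(8) = 1/2 * 64 + 14 * 8 = 144
F(1) = 1/2 * 1 + 14 * 1 = 29/2
Integral = 144 - 29/2 = 259/2
Average = (259/2) / (8 - 1) = (259/2) / 7
= 37/2 = 18.50

18.50


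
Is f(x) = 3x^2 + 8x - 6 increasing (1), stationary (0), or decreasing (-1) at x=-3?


Compute f'(x) to determine behavior:
f'(x) = 6x + 8
f'(-3) = 6 * (-3) + 8
= -18 + 8
= -10
Since f'(-3) < 0, the function is decreasing (-1)

-1


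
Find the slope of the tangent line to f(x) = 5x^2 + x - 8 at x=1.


The slope of the tangent line equals f'(x) at the point.
f(x) = 5x^2 + x - 8
f'(x) = 10x + 1
At x = 1:
f'(1) = 10 * 1 + 1
= 10 + 1
= 11

11


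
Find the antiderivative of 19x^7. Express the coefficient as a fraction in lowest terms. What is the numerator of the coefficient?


Apply the power rule for integration:
integral of ax^n dx = a/(n+1) * x^(n+1) + C
integral of 19x^7 dx
= 19/8 * x^8 + C
The coefficient in lowest terms is 19/8, and its numerator is 19

19


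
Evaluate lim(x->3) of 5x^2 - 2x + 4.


Since polynomials are continuous, we use direct substitution.
lim(x->3) of 5x^2 - 2x + 4
= 5 * 3^2 - 2 * 3 + 4
= 45 - 6 + 4
= 43

43


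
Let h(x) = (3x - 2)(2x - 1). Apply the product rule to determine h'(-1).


Let u(x) = 3x - 2 and v(x) = 2x - 1
u'(x) = 3
v'(x) = 2
Product rule: h'(x) = u'(x)*v(x) + u(x)*v'(x)
= 3 * (2x - 1) + (3x - 2) * 2
At x = -1:
u(-1) = 3 * (-1) - 2 = -5
v(-1) = 2 * (-1) - 1 = -3
h'(-1) = 3 * (-3) + (-5) * 2
= -9 - 10
= -19

-19


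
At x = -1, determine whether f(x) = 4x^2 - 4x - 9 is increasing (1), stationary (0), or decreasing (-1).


Compute f'(x) to determine behavior:
f'(x) = 8x - 4
f'(-1) = 8 * (-1) - 4
= -8 - 4
= -12
Since f'(-1) < 0, the function is decreasing (-1)

-1


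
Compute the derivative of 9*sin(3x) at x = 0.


Apply the chain rule to differentiate 9*sin(3x):
d/dx [9*sin(3x)]
= 9 * cos(3x) * d/dx(3x)
= 9 * 3 * cos(3x)
= 27 * cos(3x)
Evaluate at x = 0:
= 27 * cos(0)
= 27 * 1
= 27

27


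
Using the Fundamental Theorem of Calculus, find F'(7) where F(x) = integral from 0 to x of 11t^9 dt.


By the Fundamental Theorem of Calculus (Part 1):
If F(x) = integral from 0 to x of f(t) dt, then F'(x) = f(x)
Here f(t) = 11t^9
So F'(x) = 11x^9
Evaluate at x = 7:
F'(7) = 11 * 7^9
= 11 * 40353607
= 443889677

443889677


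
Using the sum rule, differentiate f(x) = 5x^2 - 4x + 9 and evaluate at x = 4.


Differentiate term by term using power and sum rules:
f(x) = 5x^2 - 4x + 9
f'(x) = 10x - 4
Substitute x = 4:
f'(4) = 10 * 4 - 4
= 40 - 4
= 36

36


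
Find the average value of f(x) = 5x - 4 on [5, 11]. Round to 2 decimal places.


Average value = 1/(b-a) * integral from a to b of f(x) dx
First compute the integral of 5x - 4:
F(x) = (5/2)x^2 - 4x
F(11) = 5/2 * 121 - 4 * 11 = 517/2
F(5) = 5/2 * 25 - 4 * 5 = 85/2
Integral = 517/2 - 85/2 = 216
Average = 216 / (11 - 5) = 216 / 6
= 36 = 36.00

36.00


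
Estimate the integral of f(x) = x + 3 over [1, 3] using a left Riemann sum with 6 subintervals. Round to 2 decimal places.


Left Riemann sum uses left endpoints of each subinterval.
Interval: [1, 3], n = 6
dx = (3 - 1) / 6 = 1/3
Left endpoints: [1, 4/3, 5/3, 2, 7/3, 8/3]
f values: [4, 13/3, 14/3, 5, 16/3, 17/3]
Sum = dx * (sum of f values)
= 1/3 * 29
= 29/3 ≈ 9.67

9.67


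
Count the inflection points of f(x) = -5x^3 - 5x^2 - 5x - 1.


Inflection points occur where f''(x) = 0 and concavity changes.
f(x) = -5x^3 - 5x^2 - 5x - 1
f'(x) = -15x^2 - 10x - 5
f''(x) = -30x - 10
Set f''(x) = 0:
-30x - 10 = 0
x = 10 / (-30) = -1/3
Since f''(x) is linear (degree 1), it changes sign at this point.
Therefore there is exactly 1 inflection point.

1


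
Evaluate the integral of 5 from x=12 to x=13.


The integral of a constant k over [a, b] equals k * (b - a).
integral from 12 to 13 of 5 dx
= 5 * (13 - 12)
= 5 * 1
= 5

5


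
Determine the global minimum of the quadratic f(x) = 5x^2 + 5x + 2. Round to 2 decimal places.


For a quadratic f(x) = ax^2 + bx + c with a > 0, the minimum is at the vertex.
Vertex x-coordinate: x = -b/(2a)
x = -(5) / (2 * 5)
x = -5/10 = -1/2
Substitute back to find the minimum value:
f(-1/2) = 5 * (-1/2)^2 + 5 * (-1/2) + 2
= 5/4 - 5/2 + 2
= 3/4 = 0.75

0.75


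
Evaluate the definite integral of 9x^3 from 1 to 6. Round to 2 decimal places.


Find the antiderivative of 9x^3:
F(x) = 9/4 * x^4
Apply the Fundamental Theorem of Calculus:
F(6) - F(1)
= 9/4 * 6^4 - 9/4 * 1^4
= 9/4 * (1296 - 1)
= 9/4 * 1295
= 11655/4 = 2913.75

2913.75
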